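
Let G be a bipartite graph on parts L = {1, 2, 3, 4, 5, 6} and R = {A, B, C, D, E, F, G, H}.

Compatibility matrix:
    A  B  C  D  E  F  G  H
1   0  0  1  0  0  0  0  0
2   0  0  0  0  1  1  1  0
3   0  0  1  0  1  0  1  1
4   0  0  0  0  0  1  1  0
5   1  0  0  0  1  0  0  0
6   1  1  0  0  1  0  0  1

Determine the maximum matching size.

6

One maximum matching: 1–C, 2–G, 3–H, 4–F, 5–E, 6–B.
This saturates every left vertex, so 6 is the maximum.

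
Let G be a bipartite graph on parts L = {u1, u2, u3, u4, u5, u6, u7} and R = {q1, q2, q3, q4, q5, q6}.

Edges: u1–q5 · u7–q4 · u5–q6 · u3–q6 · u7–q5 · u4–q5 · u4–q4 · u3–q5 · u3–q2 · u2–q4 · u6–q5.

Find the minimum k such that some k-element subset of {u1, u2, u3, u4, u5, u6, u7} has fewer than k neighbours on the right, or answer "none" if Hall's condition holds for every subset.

Take S = {u1, u6}. Its neighbourhood is {q5}, so |N(S)| = 1 < |S| = 2.
No single vertex violates Hall's condition since each has at least one neighbour, so 2 is the minimum.

2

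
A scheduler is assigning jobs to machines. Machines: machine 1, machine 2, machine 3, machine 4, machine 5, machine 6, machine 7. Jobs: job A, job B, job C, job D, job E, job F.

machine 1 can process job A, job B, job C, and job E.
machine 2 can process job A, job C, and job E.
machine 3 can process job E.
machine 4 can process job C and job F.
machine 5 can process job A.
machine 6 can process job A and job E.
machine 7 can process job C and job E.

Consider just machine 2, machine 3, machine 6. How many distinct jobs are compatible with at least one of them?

3

The union of neighbours of {machine 2, machine 3, machine 6} is {job A, job C, job E}, which has 3 elements.
Since |N(S)| = 3 ≥ |S| = 3, Hall's condition holds for this subset.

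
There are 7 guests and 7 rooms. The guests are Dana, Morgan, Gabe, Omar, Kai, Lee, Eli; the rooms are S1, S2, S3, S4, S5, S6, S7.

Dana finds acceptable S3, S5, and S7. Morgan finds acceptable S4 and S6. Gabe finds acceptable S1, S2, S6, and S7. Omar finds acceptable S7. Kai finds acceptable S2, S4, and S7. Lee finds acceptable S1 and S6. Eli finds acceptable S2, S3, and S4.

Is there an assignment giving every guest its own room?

A valid assignment of size 7: Dana-S5, Morgan-S4, Gabe-S1, Omar-S7, Kai-S2, Lee-S6, Eli-S3.
All 7 guests are covered.

Yes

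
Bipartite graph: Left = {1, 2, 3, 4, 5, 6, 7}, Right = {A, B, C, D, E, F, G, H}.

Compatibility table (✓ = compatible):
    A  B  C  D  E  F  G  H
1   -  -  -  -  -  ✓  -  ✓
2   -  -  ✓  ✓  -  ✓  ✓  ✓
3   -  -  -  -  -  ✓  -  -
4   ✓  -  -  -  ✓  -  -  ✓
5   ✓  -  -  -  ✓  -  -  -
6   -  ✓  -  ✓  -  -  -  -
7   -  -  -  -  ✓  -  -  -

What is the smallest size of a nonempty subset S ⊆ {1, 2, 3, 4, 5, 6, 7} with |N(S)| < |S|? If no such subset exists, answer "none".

5

Take S = {1, 3, 4, 5, 7}. Its neighbourhood is {A, E, F, H}, so |N(S)| = 4 < |S| = 5.
Every subset of size less than 5 has at least as many neighbours as members, so 5 is the minimum.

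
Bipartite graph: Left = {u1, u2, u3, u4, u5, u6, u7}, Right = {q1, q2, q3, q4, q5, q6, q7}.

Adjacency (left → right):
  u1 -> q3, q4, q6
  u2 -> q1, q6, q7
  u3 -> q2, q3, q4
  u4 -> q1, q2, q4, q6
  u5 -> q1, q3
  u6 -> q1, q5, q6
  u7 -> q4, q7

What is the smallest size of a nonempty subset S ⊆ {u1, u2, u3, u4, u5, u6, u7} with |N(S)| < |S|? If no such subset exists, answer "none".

A matching saturating every left vertex exists, for instance u1→q3, u2→q6, u3→q4, u4→q2, u5→q1, u6→q5, u7→q7.
By Hall's marriage theorem, this means |N(S)| ≥ |S| for every subset S, so no violating subset exists.

none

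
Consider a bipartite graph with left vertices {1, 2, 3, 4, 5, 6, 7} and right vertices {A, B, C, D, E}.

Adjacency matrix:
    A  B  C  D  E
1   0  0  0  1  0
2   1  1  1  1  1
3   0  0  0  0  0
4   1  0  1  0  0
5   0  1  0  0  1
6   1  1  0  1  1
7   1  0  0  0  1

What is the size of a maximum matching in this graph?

5

A valid assignment of size 5: 1→D, 2→A, 4→C, 5→E, 6→B.
The set {1, 2, 3, 4, 5, 6, 7} has only 5 neighbours ({A, B, C, D, E}), so by Hall's theorem at most 5 of the 7 left vertices can be matched.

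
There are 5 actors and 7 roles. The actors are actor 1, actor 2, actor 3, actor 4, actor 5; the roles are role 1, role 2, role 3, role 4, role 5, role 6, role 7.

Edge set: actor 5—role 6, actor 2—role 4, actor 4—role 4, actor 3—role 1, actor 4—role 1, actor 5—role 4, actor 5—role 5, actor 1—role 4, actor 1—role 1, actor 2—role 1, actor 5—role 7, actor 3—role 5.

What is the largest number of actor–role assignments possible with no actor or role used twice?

4

One maximum matching: actor 1-role 4, actor 2-role 1, actor 3-role 5, actor 5-role 7.
The set {actor 1, actor 2, actor 4} has only 2 neighbours ({role 1, role 4}), so by Hall's theorem at most 4 of the 5 actors can be matched.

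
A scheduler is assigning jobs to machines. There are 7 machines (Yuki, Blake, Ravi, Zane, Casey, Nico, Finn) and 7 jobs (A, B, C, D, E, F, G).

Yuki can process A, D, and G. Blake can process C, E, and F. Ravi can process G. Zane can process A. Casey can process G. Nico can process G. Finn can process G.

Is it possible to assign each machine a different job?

No

The set {Ravi, Casey, Nico, Finn} has only 1 neighbour ({G}), so by Hall's theorem at most 4 of the 7 machines can be matched.
Hence no matching covers every machine.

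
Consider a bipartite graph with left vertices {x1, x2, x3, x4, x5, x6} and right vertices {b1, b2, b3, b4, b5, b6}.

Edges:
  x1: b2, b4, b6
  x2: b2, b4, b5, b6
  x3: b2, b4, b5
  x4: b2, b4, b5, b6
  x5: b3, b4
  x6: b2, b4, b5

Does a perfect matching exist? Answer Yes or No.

No

The set {x1, x2, x3, x4, x6} has only 4 neighbours ({b2, b4, b5, b6}), so by Hall's theorem at most 5 of the 6 left vertices can be matched.
Hence no matching covers every left vertex.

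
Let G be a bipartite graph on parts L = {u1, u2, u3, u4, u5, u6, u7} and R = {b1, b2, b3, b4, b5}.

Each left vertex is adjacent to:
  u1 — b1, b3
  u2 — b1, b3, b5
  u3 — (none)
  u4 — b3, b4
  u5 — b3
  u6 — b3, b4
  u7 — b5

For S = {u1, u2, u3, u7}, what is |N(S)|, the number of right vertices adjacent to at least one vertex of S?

3

The union of neighbours of {u1, u2, u3, u7} is {b1, b3, b5}, which has 3 elements.
Since |N(S)| = 3 < |S| = 4, Hall's condition fails for this subset.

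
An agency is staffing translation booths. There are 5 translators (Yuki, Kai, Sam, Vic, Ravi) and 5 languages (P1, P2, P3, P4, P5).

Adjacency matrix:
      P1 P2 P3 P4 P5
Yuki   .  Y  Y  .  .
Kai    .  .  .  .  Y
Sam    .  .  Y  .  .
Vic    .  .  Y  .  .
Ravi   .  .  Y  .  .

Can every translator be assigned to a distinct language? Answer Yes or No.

No

The set {Sam, Vic, Ravi} has only 1 neighbour ({P3}), so by Hall's theorem at most 3 of the 5 translators can be matched.
Hence no matching covers every translator.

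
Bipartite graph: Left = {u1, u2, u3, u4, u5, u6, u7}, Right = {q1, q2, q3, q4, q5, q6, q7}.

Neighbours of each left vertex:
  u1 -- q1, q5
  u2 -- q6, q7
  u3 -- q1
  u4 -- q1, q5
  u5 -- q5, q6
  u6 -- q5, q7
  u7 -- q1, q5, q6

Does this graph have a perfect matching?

The set {u1, u2, u3, u4, u5, u6, u7} has only 4 neighbours ({q1, q5, q6, q7}), so by Hall's theorem at most 4 of the 7 left vertices can be matched.
Hence no matching covers every left vertex.

No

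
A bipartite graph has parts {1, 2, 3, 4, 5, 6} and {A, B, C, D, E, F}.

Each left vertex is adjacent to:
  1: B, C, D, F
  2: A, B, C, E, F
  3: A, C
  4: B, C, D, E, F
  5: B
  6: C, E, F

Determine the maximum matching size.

6

For example, pair 1-D, 2-A, 3-C, 4-F, 5-B, 6-E.
This saturates every left vertex, so 6 is the maximum.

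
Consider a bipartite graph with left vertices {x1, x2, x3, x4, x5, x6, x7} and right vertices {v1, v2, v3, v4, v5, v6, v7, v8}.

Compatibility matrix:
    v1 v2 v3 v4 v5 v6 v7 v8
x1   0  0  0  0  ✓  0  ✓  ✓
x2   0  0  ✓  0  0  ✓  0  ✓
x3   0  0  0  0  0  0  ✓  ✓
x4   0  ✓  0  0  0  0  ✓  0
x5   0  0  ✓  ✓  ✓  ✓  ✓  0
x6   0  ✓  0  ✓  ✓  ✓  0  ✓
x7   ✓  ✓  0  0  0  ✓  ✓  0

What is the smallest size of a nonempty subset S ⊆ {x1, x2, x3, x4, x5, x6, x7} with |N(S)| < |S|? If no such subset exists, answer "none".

A matching saturating every left vertex exists, for instance x1→v5, x2→v3, x3→v8, x4→v7, x5→v4, x6→v6, x7→v2.
By Hall's marriage theorem, this means |N(S)| ≥ |S| for every subset S, so no violating subset exists.

none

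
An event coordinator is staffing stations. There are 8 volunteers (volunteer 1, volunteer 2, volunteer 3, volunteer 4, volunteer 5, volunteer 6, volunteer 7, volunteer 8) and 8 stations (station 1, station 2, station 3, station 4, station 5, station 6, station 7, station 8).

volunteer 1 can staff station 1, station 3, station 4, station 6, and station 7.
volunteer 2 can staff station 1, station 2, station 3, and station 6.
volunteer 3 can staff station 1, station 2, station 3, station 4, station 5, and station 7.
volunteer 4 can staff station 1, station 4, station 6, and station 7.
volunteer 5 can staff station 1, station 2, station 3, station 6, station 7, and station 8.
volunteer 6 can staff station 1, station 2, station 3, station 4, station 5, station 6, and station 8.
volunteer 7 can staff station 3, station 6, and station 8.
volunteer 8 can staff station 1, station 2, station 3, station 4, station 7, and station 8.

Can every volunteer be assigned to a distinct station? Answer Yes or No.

Yes

For example, pair volunteer 1→station 6, volunteer 2→station 1, volunteer 3→station 2, volunteer 4→station 4, volunteer 5→station 8, volunteer 6→station 5, volunteer 7→station 3, volunteer 8→station 7.
All 8 volunteers are covered.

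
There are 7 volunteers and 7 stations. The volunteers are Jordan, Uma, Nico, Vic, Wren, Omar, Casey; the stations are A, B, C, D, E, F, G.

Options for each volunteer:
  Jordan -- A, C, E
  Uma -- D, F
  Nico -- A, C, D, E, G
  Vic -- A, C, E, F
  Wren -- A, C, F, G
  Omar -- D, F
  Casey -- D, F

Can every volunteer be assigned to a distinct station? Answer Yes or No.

No

The set {Uma, Omar, Casey} has only 2 neighbours ({D, F}), so by Hall's theorem at most 6 of the 7 volunteers can be matched.
Hence no matching covers every volunteer.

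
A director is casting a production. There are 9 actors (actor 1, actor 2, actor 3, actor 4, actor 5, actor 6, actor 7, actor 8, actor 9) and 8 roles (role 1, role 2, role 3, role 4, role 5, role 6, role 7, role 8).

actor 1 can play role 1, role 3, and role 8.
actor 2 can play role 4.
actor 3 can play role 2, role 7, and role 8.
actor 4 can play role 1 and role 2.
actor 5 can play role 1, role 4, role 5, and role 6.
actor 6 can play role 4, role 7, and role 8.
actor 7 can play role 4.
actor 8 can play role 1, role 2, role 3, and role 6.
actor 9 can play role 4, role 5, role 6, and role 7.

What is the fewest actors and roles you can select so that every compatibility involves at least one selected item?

The 8 edges actor 1–role 3, actor 2–role 4, actor 3–role 2, actor 4–role 1, actor 5–role 5, actor 6–role 8, actor 8–role 6, actor 9–role 7 form a matching, so any vertex cover needs at least 8 vertices (one per matched edge).
Conversely {actor 1, actor 3, actor 4, actor 5, actor 6, actor 8, actor 9, role 4} meets every edge and has exactly 8 vertices, so 8 is optimal.

8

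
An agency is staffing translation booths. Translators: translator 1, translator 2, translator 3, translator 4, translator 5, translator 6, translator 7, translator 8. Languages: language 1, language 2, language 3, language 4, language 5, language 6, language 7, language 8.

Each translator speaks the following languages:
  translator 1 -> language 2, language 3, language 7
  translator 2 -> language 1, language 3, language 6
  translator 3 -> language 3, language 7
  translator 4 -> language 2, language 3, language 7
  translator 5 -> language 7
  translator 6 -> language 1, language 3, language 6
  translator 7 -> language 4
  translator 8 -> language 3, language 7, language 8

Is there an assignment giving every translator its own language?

The set {translator 1, translator 3, translator 4, translator 5} has only 3 neighbours ({language 2, language 3, language 7}), so by Hall's theorem at most 7 of the 8 translators can be matched.
Hence no matching covers every translator.

No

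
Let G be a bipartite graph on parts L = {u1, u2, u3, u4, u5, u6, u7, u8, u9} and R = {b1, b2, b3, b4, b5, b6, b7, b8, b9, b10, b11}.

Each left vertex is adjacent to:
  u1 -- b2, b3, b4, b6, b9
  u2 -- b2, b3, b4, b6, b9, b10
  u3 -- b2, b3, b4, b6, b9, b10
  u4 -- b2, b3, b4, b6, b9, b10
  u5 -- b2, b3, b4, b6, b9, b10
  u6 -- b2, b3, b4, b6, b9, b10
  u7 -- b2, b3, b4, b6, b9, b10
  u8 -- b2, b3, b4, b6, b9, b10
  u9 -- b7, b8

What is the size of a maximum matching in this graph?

7

A valid assignment of size 7: u1→b9, u2→b3, u3→b10, u4→b2, u5→b4, u6→b6, u9→b8.
The set {u1, u2, u3, u4, u5, u6, u7, u8} has only 6 neighbours ({b10, b2, b3, b4, b6, b9}), so by Hall's theorem at most 7 of the 9 left vertices can be matched.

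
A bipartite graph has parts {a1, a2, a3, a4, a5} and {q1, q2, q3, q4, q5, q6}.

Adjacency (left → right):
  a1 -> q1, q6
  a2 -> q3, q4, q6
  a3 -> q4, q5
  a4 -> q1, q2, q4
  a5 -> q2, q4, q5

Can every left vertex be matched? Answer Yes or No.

One maximum matching: a1–q1, a2–q6, a3–q5, a4–q4, a5–q2.
Every left vertex is matched, so this matching saturates all of them.

Yes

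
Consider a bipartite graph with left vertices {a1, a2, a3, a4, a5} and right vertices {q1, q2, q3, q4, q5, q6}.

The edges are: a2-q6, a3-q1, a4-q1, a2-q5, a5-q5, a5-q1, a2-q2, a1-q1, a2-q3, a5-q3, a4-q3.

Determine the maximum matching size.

For example, pair a1-q1, a2-q6, a4-q3, a5-q5.
The set {a1, a3} has only 1 neighbour ({q1}), so by Hall's theorem at most 4 of the 5 left vertices can be matched.

4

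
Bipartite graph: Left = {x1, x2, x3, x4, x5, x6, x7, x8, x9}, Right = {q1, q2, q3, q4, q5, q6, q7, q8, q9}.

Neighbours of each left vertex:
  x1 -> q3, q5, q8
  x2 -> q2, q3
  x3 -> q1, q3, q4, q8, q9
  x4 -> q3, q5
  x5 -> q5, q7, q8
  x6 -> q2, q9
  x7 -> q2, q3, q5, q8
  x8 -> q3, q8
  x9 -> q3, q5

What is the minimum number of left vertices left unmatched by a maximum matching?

For example, pair x1–q5, x2–q2, x3–q4, x4–q3, x5–q7, x6–q9, x7–q8.
The set {x1, x2, x4, x7, x8, x9} has only 4 neighbours ({q2, q3, q5, q8}), so by Hall's theorem at most 7 of the 9 left vertices can be matched.
That matches 7 of the 9, leaving 2 unmatched; no matching can do better.

2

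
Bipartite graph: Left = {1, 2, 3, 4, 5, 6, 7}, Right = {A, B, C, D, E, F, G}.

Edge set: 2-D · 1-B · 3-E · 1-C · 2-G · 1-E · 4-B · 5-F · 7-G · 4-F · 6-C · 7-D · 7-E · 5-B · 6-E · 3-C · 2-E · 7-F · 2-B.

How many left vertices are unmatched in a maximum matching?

1

One maximum matching: 1–E, 2–G, 3–C, 4–F, 5–B, 7–D.
The set {1, 3, 4, 5, 6} has only 4 neighbours ({B, C, E, F}), so by Hall's theorem at most 6 of the 7 left vertices can be matched.
That matches 6 of the 7, leaving 1 unmatched; no matching can do better.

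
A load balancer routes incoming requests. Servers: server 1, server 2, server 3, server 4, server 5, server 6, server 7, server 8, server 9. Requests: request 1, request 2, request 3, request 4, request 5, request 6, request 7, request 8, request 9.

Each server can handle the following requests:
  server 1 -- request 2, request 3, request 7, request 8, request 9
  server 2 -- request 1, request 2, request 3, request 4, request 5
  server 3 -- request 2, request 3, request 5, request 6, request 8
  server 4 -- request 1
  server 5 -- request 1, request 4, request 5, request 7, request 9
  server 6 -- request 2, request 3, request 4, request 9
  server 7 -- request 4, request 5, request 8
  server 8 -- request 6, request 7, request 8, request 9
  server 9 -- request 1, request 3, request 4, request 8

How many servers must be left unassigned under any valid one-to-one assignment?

For example, pair server 1→request 7, server 2→request 3, server 3→request 2, server 4→request 1, server 5→request 5, server 6→request 9, server 7→request 8, server 8→request 6, server 9→request 4.
All 9 servers are matched, so no larger matching exists.
That matches 9 of the 9, leaving 0 unmatched; no matching can do better.

0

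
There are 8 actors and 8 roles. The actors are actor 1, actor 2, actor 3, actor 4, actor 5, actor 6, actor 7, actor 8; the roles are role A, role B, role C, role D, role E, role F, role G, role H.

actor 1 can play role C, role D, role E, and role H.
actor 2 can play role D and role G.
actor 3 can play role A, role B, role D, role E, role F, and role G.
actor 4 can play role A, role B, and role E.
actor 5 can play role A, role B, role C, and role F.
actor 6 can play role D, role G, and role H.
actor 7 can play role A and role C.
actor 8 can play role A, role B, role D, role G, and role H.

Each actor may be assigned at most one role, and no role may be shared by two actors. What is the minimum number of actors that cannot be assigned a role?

0

One maximum matching: actor 1→role C, actor 2→role D, actor 3→role F, actor 4→role E, actor 5→role B, actor 6→role H, actor 7→role A, actor 8→role G.
This saturates every actor, so 8 is the maximum.
That matches 8 of the 8, leaving 0 unmatched; no matching can do better.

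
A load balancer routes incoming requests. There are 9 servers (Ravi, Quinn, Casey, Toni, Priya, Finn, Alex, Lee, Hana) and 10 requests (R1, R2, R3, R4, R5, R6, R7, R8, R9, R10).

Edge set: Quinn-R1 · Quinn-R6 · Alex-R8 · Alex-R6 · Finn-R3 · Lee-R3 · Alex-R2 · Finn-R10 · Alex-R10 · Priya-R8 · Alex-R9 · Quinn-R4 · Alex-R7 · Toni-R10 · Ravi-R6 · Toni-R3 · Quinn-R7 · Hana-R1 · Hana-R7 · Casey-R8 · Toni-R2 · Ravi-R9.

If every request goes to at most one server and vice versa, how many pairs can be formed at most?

8

One maximum matching: Ravi→R6, Quinn→R4, Casey→R8, Toni→R2, Finn→R10, Alex→R9, Lee→R3, Hana→R7.
The set {Casey, Priya} has only 1 neighbour ({R8}), so by Hall's theorem at most 8 of the 9 servers can be matched.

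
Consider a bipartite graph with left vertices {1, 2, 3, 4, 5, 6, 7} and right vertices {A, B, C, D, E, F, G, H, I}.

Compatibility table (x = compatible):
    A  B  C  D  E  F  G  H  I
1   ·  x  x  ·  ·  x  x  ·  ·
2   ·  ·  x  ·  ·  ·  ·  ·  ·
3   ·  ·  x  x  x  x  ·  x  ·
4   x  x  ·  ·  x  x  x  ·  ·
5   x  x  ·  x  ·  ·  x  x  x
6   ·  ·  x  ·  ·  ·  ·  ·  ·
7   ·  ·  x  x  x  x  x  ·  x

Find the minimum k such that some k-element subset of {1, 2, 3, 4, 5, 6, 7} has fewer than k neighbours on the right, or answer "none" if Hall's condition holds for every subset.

2

Take S = {2, 6}. Its neighbourhood is {C}, so |N(S)| = 1 < |S| = 2.
No single vertex violates Hall's condition since each has at least one neighbour, so 2 is the minimum.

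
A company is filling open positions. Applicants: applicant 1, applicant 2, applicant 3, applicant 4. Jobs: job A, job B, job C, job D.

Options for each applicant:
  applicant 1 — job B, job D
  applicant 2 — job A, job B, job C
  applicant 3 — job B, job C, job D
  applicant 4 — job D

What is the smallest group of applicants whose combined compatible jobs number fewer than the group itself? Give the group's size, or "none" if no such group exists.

A matching saturating every applicant exists, for instance applicant 1→job B, applicant 2→job A, applicant 3→job C, applicant 4→job D.
By Hall's marriage theorem, this means |N(S)| ≥ |S| for every subset S, so no violating subset exists.

none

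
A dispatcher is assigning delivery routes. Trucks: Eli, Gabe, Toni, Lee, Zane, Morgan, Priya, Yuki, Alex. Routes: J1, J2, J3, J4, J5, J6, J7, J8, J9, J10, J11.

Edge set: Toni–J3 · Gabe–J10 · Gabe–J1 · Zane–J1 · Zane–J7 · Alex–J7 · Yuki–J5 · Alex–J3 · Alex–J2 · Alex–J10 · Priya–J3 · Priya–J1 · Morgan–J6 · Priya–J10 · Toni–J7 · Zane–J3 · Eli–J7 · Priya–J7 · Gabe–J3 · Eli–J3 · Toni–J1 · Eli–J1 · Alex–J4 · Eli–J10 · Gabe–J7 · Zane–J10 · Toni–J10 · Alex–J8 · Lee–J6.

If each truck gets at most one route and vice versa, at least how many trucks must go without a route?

A valid assignment of size 7: Eli–J1, Gabe–J7, Toni–J10, Lee–J6, Zane–J3, Yuki–J5, Alex–J2.
The set {Eli, Gabe, Toni, Lee, Zane, Morgan, Priya} has only 5 neighbours ({J1, J10, J3, J6, J7}), so by Hall's theorem at most 7 of the 9 trucks can be matched.
That matches 7 of the 9, leaving 2 unmatched; no matching can do better.

2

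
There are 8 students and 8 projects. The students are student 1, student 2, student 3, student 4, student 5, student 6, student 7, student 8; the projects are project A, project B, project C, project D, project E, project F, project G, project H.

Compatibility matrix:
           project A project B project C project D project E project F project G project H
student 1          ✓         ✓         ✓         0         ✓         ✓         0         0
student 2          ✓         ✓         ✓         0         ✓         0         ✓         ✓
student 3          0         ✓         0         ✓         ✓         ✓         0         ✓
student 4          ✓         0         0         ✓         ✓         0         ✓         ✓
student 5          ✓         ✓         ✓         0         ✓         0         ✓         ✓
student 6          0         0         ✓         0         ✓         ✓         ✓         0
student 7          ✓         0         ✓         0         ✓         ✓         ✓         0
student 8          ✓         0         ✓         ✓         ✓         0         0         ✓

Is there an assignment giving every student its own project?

One maximum matching: student 1→project C, student 2→project A, student 3→project D, student 4→project G, student 5→project B, student 6→project E, student 7→project F, student 8→project H.
Every student is matched, so this is a perfect matching.

Yes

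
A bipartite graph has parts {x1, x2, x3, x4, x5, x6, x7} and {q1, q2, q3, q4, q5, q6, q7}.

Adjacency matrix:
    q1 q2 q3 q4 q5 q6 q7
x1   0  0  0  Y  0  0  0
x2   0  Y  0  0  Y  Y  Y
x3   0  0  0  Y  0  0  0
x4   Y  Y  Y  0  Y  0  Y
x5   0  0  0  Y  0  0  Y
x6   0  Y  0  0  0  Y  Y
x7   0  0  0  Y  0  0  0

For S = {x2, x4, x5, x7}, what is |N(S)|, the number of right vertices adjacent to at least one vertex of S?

The union of neighbours of {x2, x4, x5, x7} is {q1, q2, q3, q4, q5, q6, q7}, which has 7 elements.
Since |N(S)| = 7 ≥ |S| = 4, Hall's condition holds for this subset.

7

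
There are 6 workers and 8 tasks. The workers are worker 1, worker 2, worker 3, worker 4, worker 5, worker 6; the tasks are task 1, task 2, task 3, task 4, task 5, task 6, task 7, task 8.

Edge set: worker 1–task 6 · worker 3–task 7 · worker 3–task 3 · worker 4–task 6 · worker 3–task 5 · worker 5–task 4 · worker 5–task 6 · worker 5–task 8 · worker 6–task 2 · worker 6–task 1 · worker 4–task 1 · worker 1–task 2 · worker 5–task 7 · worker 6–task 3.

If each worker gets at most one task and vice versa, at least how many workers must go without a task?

A valid assignment of size 5: worker 1–task 6, worker 3–task 5, worker 4–task 1, worker 5–task 7, worker 6–task 2.
The set {worker 2} has only 0 neighbours (∅), so by Hall's theorem at most 5 of the 6 workers can be matched.
That matches 5 of the 6, leaving 1 unmatched; no matching can do better.

1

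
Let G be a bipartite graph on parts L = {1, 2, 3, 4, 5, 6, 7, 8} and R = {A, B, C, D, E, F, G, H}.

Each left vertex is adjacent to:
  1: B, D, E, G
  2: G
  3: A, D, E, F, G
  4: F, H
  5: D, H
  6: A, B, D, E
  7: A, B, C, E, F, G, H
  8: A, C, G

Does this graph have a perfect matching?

For example, pair 1–B, 2–G, 3–E, 4–F, 5–H, 6–D, 7–A, 8–C.
All 8 left vertices are covered.

Yes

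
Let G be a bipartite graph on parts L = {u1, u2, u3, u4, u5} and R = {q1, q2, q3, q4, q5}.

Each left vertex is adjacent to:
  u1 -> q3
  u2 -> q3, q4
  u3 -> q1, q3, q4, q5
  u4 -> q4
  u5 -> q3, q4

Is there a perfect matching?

No

The set {u1, u2, u4, u5} has only 2 neighbours ({q3, q4}), so by Hall's theorem at most 3 of the 5 left vertices can be matched.
Hence no matching covers every left vertex.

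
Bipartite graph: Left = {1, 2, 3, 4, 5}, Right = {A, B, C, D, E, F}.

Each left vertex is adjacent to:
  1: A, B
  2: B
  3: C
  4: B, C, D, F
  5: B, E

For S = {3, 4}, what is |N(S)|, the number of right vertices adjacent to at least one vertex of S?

4

The union of neighbours of {3, 4} is {B, C, D, F}, which has 4 elements.
Since |N(S)| = 4 ≥ |S| = 2, Hall's condition holds for this subset.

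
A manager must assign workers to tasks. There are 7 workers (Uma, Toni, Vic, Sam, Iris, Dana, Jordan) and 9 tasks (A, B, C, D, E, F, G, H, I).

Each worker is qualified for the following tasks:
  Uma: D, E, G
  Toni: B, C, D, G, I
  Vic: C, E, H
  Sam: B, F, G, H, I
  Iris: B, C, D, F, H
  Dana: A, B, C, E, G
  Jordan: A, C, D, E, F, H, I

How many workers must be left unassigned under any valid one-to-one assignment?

0

For example, pair Uma–E, Toni–D, Vic–C, Sam–H, Iris–B, Dana–G, Jordan–A.
This saturates every worker, so 7 is the maximum.
That matches 7 of the 7, leaving 0 unmatched; no matching can do better.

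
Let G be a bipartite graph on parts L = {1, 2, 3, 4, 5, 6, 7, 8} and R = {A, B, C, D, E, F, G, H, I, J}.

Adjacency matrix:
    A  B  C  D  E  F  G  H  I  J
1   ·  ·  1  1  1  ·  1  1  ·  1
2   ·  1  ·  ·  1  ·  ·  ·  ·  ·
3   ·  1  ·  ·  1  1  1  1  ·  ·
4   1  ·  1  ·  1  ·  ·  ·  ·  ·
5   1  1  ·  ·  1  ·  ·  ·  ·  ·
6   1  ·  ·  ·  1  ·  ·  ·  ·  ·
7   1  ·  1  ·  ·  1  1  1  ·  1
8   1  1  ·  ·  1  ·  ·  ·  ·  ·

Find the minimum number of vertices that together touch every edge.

The 7 edges 1–G, 2–B, 3–H, 4–C, 5–A, 6–E, 7–J form a matching, so any vertex cover needs at least 7 vertices (one per matched edge).
Conversely {1, 3, 4, 7, A, B, E} meets every edge and has exactly 7 vertices, so 7 is optimal.

7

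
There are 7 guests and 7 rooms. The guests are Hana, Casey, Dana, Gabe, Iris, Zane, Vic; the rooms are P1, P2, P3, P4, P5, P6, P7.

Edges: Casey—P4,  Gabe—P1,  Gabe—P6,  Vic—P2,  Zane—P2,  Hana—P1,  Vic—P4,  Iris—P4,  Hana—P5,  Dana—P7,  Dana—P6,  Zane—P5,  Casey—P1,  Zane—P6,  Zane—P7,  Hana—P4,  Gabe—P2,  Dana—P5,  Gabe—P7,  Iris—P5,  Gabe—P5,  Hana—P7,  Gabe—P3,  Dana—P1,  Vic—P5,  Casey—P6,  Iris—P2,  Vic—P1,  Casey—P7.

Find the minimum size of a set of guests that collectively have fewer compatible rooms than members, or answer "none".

none

A matching saturating every guest exists, for instance Hana→P4, Casey→P7, Dana→P6, Gabe→P3, Iris→P2, Zane→P5, Vic→P1.
By Hall's marriage theorem, this means |N(S)| ≥ |S| for every subset S, so no violating subset exists.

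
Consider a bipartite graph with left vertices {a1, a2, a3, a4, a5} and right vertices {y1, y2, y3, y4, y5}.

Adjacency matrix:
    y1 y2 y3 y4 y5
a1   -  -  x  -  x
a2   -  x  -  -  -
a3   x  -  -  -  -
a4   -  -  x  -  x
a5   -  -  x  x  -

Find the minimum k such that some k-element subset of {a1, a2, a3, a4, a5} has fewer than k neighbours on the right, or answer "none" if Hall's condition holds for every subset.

A matching saturating every left vertex exists, for instance a1→y5, a2→y2, a3→y1, a4→y3, a5→y4.
By Hall's marriage theorem, this means |N(S)| ≥ |S| for every subset S, so no violating subset exists.

none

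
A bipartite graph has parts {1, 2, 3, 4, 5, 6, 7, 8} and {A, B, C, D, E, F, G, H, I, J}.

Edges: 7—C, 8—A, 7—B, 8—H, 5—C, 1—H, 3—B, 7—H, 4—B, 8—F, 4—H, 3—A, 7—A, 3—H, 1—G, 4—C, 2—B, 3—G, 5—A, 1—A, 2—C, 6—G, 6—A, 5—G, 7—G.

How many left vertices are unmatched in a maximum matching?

2

One maximum matching: 1-G, 2-B, 3-A, 4-H, 5-C, 8-F.
The set {1, 2, 3, 4, 5, 6, 7} has only 5 neighbours ({A, B, C, G, H}), so by Hall's theorem at most 6 of the 8 left vertices can be matched.
That matches 6 of the 8, leaving 2 unmatched; no matching can do better.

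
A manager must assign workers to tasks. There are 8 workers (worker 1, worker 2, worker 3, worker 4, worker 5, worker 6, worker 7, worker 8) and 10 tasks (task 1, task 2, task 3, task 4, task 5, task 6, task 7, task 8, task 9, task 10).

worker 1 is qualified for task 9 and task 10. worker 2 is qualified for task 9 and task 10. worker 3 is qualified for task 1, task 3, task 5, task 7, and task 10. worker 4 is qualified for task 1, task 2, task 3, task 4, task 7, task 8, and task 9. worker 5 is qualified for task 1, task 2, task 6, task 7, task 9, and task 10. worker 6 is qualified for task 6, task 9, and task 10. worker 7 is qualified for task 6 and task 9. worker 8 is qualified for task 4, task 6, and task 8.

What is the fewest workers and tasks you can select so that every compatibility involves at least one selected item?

{worker 3, worker 4, worker 5, worker 8, task 6, task 9, task 10} is a vertex cover of size 7: every edge has an endpoint in this set.
No smaller cover exists because worker 1–task 10, worker 2–task 9, worker 3–task 7, worker 4–task 4, worker 5–task 1, worker 6–task 6, worker 8–task 8 is a matching of size 7, and a cover must include an endpoint of each of these disjoint edges (König's theorem).

7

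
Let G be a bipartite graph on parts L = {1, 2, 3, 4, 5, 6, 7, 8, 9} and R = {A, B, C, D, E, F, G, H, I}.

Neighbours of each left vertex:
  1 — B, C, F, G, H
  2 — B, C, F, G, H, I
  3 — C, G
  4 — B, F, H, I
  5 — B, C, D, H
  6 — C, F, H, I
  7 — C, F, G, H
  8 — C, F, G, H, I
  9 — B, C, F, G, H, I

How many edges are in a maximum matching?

7

One maximum matching: 1→H, 2→I, 3→G, 4→B, 5→D, 6→C, 7→F.
The set {1, 2, 3, 4, 6, 7, 8, 9} has only 6 neighbours ({B, C, F, G, H, I}), so by Hall's theorem at most 7 of the 9 left vertices can be matched.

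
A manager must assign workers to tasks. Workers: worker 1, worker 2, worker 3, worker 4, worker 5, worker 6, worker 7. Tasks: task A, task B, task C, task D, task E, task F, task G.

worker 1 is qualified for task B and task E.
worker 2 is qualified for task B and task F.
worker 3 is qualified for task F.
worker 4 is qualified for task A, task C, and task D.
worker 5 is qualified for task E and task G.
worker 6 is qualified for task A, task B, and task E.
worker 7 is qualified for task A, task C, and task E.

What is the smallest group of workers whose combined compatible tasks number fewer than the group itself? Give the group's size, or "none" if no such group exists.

none

A matching saturating every worker exists, for instance worker 1→task E, worker 2→task B, worker 3→task F, worker 4→task D, worker 5→task G, worker 6→task A, worker 7→task C.
By Hall's marriage theorem, this means |N(S)| ≥ |S| for every subset S, so no violating subset exists.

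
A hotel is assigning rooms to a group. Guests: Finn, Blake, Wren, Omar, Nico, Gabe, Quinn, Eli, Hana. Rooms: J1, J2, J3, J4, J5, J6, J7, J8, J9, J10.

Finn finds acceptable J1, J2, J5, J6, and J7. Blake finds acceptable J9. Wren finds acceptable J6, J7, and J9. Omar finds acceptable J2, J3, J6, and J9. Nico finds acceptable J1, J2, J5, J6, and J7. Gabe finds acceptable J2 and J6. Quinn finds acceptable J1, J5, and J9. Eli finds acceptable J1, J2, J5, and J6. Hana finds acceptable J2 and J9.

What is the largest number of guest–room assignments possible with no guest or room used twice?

One maximum matching: Finn→J1, Blake→J9, Wren→J7, Omar→J3, Nico→J2, Gabe→J6, Quinn→J5.
The set {Finn, Blake, Wren, Nico, Gabe, Quinn, Eli, Hana} has only 6 neighbours ({J1, J2, J5, J6, J7, J9}), so by Hall's theorem at most 7 of the 9 guests can be matched.

7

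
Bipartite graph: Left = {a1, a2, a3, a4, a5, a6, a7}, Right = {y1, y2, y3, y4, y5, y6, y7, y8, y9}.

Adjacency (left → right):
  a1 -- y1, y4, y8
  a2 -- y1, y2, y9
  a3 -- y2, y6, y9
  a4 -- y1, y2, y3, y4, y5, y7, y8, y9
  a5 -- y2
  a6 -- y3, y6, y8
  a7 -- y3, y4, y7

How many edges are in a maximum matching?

7

One maximum matching: a1→y4, a2→y1, a3→y6, a4→y7, a5→y2, a6→y8, a7→y3.
This saturates every left vertex, so 7 is the maximum.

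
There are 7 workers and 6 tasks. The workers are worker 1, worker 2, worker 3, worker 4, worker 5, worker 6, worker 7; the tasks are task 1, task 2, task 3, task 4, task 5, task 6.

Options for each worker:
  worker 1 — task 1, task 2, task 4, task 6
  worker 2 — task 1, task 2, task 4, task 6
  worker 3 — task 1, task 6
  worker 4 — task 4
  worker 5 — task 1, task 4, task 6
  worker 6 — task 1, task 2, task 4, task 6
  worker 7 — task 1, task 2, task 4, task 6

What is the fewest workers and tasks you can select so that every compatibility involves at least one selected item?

A maximum matching has 4 edges (e.g. worker 1–task 6, worker 2–task 2, worker 3–task 1, worker 4–task 4).
By König's theorem the minimum vertex cover has the same size. One such cover is {task 1, task 2, task 4, task 6}.

4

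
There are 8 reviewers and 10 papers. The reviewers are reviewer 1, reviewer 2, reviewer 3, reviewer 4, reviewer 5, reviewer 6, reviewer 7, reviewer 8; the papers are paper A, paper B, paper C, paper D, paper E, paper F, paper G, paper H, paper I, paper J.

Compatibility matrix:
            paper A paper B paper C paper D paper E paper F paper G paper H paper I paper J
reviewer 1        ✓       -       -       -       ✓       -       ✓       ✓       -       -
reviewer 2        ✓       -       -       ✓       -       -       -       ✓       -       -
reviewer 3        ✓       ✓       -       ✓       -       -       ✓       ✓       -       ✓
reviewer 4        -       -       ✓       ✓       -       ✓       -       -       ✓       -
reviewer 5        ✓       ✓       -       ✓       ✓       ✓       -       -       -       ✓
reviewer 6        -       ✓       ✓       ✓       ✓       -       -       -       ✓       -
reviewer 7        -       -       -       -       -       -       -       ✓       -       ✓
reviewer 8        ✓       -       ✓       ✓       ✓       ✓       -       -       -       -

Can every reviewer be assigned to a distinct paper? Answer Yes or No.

Yes

A valid assignment of size 8: reviewer 1→paper E, reviewer 2→paper A, reviewer 3→paper G, reviewer 4→paper D, reviewer 5→paper B, reviewer 6→paper I, reviewer 7→paper J, reviewer 8→paper C.
Every reviewer is matched, so this matching saturates all of them.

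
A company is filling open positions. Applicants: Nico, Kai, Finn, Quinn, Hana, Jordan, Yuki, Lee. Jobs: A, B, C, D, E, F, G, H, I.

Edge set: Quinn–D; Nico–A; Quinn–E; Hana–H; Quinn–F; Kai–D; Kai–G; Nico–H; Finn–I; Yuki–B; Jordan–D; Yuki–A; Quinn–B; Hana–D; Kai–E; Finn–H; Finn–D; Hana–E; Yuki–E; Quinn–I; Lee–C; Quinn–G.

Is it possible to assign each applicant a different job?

Yes

One maximum matching: Nico–A, Kai–E, Finn–I, Quinn–G, Hana–H, Jordan–D, Yuki–B, Lee–C.
Every applicant is matched, so this matching saturates all of them.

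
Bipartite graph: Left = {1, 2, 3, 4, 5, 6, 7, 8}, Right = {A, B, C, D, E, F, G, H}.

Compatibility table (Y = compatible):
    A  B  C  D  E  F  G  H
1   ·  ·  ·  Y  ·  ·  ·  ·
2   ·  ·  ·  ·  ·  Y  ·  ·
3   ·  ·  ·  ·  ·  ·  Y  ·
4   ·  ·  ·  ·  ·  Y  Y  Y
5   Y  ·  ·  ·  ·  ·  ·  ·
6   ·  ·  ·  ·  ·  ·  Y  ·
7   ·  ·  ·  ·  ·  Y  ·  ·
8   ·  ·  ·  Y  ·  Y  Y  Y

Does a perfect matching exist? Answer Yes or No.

No

The set {1, 2, 3, 4, 6, 7, 8} has only 4 neighbours ({D, F, G, H}), so by Hall's theorem at most 5 of the 8 left vertices can be matched.
Hence no matching covers every left vertex.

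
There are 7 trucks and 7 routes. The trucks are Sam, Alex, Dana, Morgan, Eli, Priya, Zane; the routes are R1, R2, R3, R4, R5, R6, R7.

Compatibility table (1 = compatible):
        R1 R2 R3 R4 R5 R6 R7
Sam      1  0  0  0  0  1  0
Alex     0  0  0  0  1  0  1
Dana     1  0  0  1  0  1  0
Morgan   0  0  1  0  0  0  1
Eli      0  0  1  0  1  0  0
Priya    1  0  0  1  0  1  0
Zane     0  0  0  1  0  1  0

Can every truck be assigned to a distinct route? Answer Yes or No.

The set {Sam, Dana, Priya, Zane} has only 3 neighbours ({R1, R4, R6}), so by Hall's theorem at most 6 of the 7 trucks can be matched.
Hence no matching covers every truck.

No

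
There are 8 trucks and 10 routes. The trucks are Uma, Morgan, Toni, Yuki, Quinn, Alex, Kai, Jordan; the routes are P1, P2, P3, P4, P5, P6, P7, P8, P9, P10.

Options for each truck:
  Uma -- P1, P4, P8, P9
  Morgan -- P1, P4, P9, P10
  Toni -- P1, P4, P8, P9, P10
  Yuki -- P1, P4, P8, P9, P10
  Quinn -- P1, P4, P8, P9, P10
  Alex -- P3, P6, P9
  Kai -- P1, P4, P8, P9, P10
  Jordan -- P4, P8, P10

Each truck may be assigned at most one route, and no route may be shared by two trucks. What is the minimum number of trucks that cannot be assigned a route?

2

For example, pair Uma–P4, Morgan–P9, Toni–P10, Yuki–P8, Quinn–P1, Alex–P6.
The set {Uma, Morgan, Toni, Yuki, Quinn, Kai, Jordan} has only 5 neighbours ({P1, P10, P4, P8, P9}), so by Hall's theorem at most 6 of the 8 trucks can be matched.
That matches 6 of the 8, leaving 2 unmatched; no matching can do better.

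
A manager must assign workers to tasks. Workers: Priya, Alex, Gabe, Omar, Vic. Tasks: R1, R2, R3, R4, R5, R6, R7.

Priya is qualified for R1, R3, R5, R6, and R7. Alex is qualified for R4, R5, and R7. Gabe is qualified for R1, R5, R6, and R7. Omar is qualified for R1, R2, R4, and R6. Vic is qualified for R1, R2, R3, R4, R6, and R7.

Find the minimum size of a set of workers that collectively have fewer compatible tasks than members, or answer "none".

none

A matching saturating every worker exists, for instance Priya→R3, Alex→R7, Gabe→R5, Omar→R4, Vic→R6.
By Hall's marriage theorem, this means |N(S)| ≥ |S| for every subset S, so no violating subset exists.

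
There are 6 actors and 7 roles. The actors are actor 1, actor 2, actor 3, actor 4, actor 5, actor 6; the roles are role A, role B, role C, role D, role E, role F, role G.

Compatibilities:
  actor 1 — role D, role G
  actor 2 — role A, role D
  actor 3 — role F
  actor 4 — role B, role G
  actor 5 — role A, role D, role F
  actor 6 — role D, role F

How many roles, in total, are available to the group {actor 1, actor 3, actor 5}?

The union of neighbours of {actor 1, actor 3, actor 5} is {role A, role D, role F, role G}, which has 4 elements.
Since |N(S)| = 4 ≥ |S| = 3, Hall's condition holds for this subset.

4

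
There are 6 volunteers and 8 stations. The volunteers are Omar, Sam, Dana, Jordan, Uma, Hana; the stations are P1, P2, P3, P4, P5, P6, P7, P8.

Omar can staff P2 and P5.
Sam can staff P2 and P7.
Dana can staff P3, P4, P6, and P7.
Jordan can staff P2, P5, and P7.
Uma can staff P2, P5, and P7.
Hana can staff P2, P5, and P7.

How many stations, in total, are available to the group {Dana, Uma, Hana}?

The union of neighbours of {Dana, Uma, Hana} is {P2, P3, P4, P5, P6, P7}, which has 6 elements.
Since |N(S)| = 6 ≥ |S| = 3, Hall's condition holds for this subset.

6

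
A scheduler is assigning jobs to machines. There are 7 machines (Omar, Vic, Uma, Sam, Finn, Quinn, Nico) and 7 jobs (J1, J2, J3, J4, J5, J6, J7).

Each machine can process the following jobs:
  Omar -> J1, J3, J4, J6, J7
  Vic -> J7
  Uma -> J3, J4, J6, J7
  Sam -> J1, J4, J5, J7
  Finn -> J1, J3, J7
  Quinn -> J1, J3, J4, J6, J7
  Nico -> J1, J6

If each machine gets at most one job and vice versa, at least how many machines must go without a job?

A valid assignment of size 6: Omar–J4, Vic–J7, Uma–J3, Sam–J5, Finn–J1, Quinn–J6.
The set {Omar, Vic, Uma, Finn, Quinn, Nico} has only 5 neighbours ({J1, J3, J4, J6, J7}), so by Hall's theorem at most 6 of the 7 machines can be matched.
That matches 6 of the 7, leaving 1 unmatched; no matching can do better.

1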